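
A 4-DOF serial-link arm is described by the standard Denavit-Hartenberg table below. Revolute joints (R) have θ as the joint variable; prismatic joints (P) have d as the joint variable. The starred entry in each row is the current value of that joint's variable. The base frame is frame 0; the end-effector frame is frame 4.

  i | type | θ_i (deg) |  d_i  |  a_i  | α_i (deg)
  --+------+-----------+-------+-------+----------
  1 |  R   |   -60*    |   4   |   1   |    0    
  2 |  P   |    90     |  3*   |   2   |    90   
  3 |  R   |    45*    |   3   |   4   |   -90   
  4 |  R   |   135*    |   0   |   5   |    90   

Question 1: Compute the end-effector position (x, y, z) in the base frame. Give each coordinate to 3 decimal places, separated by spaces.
2.249 0.762 7.328

after link 1: o_1 = (0.5000, -0.8660, 4.0000)
after link 2: o_2 = (2.2321, 0.1340, 7.0000)
after link 3: o_3 = (6.1815, -1.0499, 9.8284)
after link 4: o_4 = (2.2487, 0.7620, 7.3284)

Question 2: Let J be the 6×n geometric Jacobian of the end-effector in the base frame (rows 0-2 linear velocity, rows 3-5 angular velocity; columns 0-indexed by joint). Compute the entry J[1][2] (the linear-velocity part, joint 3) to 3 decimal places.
-0.164

axis z_2 = (0.5000,-0.8660,0.0000); lever o_n−o_2 = (0.0167,0.6280,0.3284)
cross product → J_v[:, 2] = (-0.2844,-0.1642,0.3284)
J_ω[:, 2] = z_2
entry J[1][2] = -0.1642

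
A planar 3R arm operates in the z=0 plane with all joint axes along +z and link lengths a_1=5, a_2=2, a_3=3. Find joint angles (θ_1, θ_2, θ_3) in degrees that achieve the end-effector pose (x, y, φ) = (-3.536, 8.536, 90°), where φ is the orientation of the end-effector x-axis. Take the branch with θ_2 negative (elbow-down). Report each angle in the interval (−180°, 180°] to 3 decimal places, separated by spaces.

wrist centre = target − a_3·(cos φ, sin φ) = (-3.5360, 5.5360)
cos θ_2 = (43.1506−5²−2²)/(2·5·2) = 0.7075; θ_2 = -44.9657° (elbow-down)
β = atan2(5.5360,-3.5360) = 122.5675°; ψ = atan2(-1.4134,6.4151) = -12.4249°
θ_1 = β − ψ = 134.9924°
θ_3 = φ − θ_1 − θ_2 = -0.0267° (wrapped to (-180°,180°])

134.992 -44.966 -0.027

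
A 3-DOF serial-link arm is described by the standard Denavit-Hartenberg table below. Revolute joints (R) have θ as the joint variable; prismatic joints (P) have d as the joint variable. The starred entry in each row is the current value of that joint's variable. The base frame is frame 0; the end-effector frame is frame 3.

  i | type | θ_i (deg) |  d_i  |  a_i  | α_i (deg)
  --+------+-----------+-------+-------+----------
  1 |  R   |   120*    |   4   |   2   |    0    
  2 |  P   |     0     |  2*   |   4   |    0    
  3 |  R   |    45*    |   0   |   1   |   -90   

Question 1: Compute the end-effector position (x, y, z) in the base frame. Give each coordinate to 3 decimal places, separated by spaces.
-3.966 5.455 6.000

after link 1: o_1 = (-1.0000, 1.7321, 4.0000)
after link 2: o_2 = (-3.0000, 5.1962, 6.0000)
after link 3: o_3 = (-3.9659, 5.4550, 6.0000)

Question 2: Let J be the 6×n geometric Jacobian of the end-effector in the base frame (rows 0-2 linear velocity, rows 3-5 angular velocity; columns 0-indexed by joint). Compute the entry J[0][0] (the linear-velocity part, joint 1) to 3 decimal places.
-5.455

axis z_0 = ẑ; lever o_n−o_0 = (-3.9659,5.4550,6.0000)
cross product → J_v[:, 0] = (-5.4550,-3.9659,0.0000)
J_ω[:, 0] = z_0
entry J[0][0] = -5.4550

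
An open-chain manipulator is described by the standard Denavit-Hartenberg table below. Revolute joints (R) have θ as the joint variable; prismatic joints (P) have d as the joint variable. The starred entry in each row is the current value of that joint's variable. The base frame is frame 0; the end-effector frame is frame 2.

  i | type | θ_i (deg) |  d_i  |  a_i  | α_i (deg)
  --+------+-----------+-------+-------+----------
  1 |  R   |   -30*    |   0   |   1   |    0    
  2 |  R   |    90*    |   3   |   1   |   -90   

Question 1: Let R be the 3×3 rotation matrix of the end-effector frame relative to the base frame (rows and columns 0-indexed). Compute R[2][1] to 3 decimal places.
-1.000

End-effector y-axis (col 1 of R) = (-0.0000,0.0000,-1.0000)
R[2][1] = -1.0000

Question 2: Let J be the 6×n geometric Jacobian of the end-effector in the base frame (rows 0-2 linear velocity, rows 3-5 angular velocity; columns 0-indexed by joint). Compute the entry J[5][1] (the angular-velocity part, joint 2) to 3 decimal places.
axis z_1 = (0.0000,0.0000,1.0000); lever o_n−o_1 = (0.5000,0.8660,3.0000)
cross product → J_v[:, 1] = (-0.8660,0.5000,0.0000)
J_ω[:, 1] = z_1
entry J[5][1] = 1.0000

1.000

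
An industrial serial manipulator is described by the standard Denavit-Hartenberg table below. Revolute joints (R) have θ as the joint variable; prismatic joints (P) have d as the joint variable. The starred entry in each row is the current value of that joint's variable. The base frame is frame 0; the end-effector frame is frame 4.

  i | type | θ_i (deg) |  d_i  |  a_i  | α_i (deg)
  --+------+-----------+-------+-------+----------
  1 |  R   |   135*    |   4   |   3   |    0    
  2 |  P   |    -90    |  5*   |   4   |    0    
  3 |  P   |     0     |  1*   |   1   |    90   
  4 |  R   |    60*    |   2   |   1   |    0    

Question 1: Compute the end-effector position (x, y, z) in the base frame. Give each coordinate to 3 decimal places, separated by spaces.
3.182 4.596 10.866

after link 1: o_1 = (-2.1213, 2.1213, 4.0000)
after link 2: o_2 = (0.7071, 4.9497, 9.0000)
after link 3: o_3 = (1.4142, 5.6569, 10.0000)
after link 4: o_4 = (3.1820, 4.5962, 10.8660)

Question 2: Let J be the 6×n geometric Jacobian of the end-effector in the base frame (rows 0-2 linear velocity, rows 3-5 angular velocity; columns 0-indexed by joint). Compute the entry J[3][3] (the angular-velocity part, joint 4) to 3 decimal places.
0.707

axis z_3 = (0.7071,-0.7071,0.0000); lever o_n−o_3 = (1.7678,-1.0607,0.8660)
cross product → J_v[:, 3] = (-0.6124,-0.6124,0.5000)
J_ω[:, 3] = z_3
entry J[3][3] = 0.7071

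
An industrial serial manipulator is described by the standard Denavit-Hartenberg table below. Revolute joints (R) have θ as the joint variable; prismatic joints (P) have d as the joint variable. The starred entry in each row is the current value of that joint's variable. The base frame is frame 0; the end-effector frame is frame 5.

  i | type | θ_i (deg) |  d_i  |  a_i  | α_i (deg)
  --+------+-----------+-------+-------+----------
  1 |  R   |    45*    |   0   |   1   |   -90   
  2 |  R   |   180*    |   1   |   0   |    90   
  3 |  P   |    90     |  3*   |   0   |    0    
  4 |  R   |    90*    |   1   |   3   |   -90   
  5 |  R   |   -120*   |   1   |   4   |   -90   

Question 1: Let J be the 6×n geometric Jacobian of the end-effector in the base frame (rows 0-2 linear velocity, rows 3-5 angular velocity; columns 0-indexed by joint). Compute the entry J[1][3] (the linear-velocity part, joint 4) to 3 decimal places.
axis z_3 = (0.0000,0.0000,-1.0000); lever o_n−o_3 = (1.4142,0.0000,-4.4641)
cross product → J_v[:, 3] = (0.0000,-1.4142,-0.0000)
J_ω[:, 3] = z_3
entry J[1][3] = -1.4142

-1.414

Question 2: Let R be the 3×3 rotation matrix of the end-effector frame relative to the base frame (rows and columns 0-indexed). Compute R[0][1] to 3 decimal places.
-0.707

End-effector y-axis (col 1 of R) = (-0.7071,0.7071,0.0000)
R[0][1] = -0.7071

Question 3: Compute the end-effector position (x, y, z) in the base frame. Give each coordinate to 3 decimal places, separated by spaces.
after link 1: o_1 = (0.7071, 0.7071, 0.0000)
after link 2: o_2 = (0.0000, 1.4142, 0.0000)
after link 3: o_3 = (0.0000, 1.4142, -3.0000)
after link 4: o_4 = (2.1213, 3.5355, -4.0000)
after link 5: o_5 = (1.4142, 1.4142, -7.4641)

1.414 1.414 -7.464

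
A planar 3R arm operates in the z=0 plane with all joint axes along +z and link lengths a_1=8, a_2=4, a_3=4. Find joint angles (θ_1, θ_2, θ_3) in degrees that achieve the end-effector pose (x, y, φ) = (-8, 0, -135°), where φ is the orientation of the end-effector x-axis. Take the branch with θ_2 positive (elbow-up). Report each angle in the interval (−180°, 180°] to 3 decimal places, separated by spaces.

122.650 135.000 -32.650

wrist centre = target − a_3·(cos φ, sin φ) = (-5.1716, 2.8284)
cos θ_2 = (34.7452−8²−4²)/(2·8·4) = -0.7071; θ_2 = 135.0000° (elbow-up)
β = atan2(2.8284,-5.1716) = 151.3249°; ψ = atan2(2.8284,5.1716) = 28.6751°
θ_1 = β − ψ = 122.6499°
θ_3 = φ − θ_1 − θ_2 = -32.6499° (wrapped to (-180°,180°])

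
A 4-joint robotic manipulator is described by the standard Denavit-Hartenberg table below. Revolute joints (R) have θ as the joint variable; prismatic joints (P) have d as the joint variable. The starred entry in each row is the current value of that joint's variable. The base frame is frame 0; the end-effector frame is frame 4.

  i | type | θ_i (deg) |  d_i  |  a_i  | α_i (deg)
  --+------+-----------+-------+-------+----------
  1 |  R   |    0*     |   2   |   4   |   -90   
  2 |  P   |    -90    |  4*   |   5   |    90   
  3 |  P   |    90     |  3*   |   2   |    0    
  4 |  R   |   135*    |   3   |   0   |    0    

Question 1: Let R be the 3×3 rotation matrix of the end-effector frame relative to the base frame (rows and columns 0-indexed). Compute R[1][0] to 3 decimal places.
End-effector x-axis (col 0 of R) = (-0.0000,-0.7071,-0.7071)
R[1][0] = -0.7071

-0.707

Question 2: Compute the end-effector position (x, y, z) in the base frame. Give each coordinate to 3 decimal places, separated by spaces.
-2.000 6.000 7.000

after link 1: o_1 = (4.0000, 0.0000, 2.0000)
after link 2: o_2 = (4.0000, 4.0000, 7.0000)
after link 3: o_3 = (1.0000, 6.0000, 7.0000)
after link 4: o_4 = (-2.0000, 6.0000, 7.0000)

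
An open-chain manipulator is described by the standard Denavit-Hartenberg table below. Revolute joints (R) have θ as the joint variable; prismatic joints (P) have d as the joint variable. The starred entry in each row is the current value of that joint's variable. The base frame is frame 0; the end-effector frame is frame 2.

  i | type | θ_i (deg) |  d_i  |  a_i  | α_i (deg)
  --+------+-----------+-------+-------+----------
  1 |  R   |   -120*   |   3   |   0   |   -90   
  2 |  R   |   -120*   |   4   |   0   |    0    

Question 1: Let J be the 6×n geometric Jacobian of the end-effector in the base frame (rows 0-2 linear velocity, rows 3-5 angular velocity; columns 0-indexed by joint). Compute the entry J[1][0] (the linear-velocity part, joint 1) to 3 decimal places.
axis z_0 = ẑ; lever o_n−o_0 = (3.4641,-2.0000,3.0000)
cross product → J_v[:, 0] = (2.0000,3.4641,-0.0000)
J_ω[:, 0] = z_0
entry J[1][0] = 3.4641

3.464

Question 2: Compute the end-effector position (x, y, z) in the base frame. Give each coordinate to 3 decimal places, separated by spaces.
3.464 -2.000 3.000

after link 1: o_1 = (0.0000, 0.0000, 3.0000)
after link 2: o_2 = (3.4641, -2.0000, 3.0000)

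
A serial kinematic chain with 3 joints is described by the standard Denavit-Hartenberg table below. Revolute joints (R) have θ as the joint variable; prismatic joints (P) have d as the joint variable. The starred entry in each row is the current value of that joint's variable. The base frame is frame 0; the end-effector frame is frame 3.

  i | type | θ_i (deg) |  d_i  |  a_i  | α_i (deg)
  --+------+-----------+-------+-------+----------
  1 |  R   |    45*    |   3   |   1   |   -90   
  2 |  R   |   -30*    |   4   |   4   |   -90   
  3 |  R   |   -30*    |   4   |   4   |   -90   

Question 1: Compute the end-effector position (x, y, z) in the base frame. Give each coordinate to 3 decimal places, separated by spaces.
2.449 10.935 3.268

after link 1: o_1 = (0.7071, 0.7071, 3.0000)
after link 2: o_2 = (0.3282, 5.9850, 5.0000)
after link 3: o_3 = (2.4495, 10.9348, 3.2679)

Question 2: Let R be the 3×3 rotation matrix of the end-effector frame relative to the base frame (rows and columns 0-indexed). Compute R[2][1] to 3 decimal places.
End-effector y-axis (col 1 of R) = (-0.3536,-0.3536,0.8660)
R[2][1] = 0.8660

0.866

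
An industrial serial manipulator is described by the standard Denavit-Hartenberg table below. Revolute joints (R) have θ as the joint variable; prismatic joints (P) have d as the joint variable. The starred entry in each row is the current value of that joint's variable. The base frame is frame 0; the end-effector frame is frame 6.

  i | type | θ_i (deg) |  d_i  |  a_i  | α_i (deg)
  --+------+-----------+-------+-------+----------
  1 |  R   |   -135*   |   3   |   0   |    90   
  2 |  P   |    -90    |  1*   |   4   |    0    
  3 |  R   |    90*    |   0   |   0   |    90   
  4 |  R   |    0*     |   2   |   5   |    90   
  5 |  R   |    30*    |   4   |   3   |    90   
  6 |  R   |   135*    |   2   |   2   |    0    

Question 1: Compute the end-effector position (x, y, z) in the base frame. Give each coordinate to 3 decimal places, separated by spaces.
after link 1: o_1 = (0.0000, 0.0000, 3.0000)
after link 2: o_2 = (-0.7071, 0.7071, -1.0000)
after link 3: o_3 = (-0.7071, 0.7071, -1.0000)
after link 4: o_4 = (-4.2426, -2.8284, -3.0000)
after link 5: o_5 = (-3.2513, -7.4940, -4.5000)
after link 6: o_6 = (-2.0924, -8.3351, -2.0608)

-2.092 -8.335 -2.061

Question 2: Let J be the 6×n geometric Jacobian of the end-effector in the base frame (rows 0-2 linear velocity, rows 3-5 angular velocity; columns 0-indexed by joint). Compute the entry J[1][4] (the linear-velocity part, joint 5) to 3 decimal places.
axis z_4 = (0.7071,-0.7071,-0.0000); lever o_n−o_4 = (2.1502,-5.5066,0.9392)
cross product → J_v[:, 4] = (-0.6641,-0.6641,-2.3733)
J_ω[:, 4] = z_4
entry J[1][4] = -0.6641

-0.664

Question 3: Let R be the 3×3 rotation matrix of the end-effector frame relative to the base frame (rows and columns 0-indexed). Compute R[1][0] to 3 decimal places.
-0.067

End-effector x-axis (col 0 of R) = (0.9330,-0.0670,0.3536)
R[1][0] = -0.0670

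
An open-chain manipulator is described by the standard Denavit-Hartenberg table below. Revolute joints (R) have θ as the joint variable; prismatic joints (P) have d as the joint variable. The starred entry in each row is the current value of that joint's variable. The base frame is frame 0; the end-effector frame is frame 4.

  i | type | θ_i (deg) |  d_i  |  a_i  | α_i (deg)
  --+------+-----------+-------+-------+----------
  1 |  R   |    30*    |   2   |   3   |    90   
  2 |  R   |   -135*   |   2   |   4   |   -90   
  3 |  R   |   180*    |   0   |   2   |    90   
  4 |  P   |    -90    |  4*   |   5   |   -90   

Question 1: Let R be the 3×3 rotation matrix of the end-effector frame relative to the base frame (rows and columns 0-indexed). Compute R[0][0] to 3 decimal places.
End-effector x-axis (col 0 of R) = (-0.6124,-0.3536,0.7071)
R[0][0] = -0.6124

-0.612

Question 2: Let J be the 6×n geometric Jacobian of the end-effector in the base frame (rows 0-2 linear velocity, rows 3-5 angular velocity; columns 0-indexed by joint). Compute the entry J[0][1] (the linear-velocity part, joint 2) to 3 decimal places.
axis z_1 = (0.5000,-0.8660,0.0000); lever o_n−o_1 = (-5.2866,-0.7428,2.1213)
cross product → J_v[:, 1] = (-1.8371,-1.0607,-4.9497)
J_ω[:, 1] = z_1
entry J[0][1] = -1.8371

-1.837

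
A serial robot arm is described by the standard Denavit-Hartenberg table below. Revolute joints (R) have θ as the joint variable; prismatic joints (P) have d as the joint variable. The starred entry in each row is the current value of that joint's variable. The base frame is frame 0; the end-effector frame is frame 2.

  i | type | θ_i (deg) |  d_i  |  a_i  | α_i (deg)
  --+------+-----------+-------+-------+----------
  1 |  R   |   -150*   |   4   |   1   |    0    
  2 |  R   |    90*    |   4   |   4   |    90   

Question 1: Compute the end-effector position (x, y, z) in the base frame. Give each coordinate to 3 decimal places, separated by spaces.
1.134 -3.964 8.000

after link 1: o_1 = (-0.8660, -0.5000, 4.0000)
after link 2: o_2 = (1.1340, -3.9641, 8.0000)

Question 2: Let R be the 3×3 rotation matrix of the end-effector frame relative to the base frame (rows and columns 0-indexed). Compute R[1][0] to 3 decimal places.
-0.866

End-effector x-axis (col 0 of R) = (0.5000,-0.8660,0.0000)
R[1][0] = -0.8660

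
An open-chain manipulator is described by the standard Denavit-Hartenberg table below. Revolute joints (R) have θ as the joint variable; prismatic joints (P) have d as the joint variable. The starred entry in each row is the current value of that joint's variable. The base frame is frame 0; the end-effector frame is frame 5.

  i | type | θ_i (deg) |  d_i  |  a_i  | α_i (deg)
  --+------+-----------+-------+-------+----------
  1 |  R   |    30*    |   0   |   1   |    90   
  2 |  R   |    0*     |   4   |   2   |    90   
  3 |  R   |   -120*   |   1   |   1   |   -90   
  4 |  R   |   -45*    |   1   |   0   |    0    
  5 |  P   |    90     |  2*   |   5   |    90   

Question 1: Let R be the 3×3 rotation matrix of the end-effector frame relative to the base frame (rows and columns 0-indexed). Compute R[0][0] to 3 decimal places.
-0.612

End-effector x-axis (col 0 of R) = (-0.6124,0.3536,0.7071)
R[0][0] = -0.6124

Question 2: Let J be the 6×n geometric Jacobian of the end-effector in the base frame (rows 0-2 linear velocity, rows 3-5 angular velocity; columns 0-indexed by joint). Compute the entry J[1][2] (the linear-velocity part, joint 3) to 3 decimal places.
axis z_2 = (0.0000,-0.0000,-1.0000); lever o_n−o_2 = (-2.4279,4.8658,2.5355)
cross product → J_v[:, 2] = (4.8658,2.4279,0.0000)
J_ω[:, 2] = z_2
entry J[1][2] = 2.4279

2.428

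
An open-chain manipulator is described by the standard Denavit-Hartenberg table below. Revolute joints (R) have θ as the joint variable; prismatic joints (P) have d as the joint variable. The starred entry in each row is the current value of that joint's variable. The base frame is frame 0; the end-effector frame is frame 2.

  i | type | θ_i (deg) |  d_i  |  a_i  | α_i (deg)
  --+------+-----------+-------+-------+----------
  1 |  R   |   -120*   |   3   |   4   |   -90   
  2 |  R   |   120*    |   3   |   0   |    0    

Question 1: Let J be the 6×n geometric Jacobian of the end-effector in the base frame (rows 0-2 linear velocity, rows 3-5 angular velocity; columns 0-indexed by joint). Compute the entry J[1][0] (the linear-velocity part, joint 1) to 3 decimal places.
0.598

axis z_0 = ẑ; lever o_n−o_0 = (0.5981,-4.9641,3.0000)
cross product → J_v[:, 0] = (4.9641,0.5981,-0.0000)
J_ω[:, 0] = z_0
entry J[1][0] = 0.5981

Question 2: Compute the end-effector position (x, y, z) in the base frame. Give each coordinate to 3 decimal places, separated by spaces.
after link 1: o_1 = (-2.0000, -3.4641, 3.0000)
after link 2: o_2 = (0.5981, -4.9641, 3.0000)

0.598 -4.964 3.000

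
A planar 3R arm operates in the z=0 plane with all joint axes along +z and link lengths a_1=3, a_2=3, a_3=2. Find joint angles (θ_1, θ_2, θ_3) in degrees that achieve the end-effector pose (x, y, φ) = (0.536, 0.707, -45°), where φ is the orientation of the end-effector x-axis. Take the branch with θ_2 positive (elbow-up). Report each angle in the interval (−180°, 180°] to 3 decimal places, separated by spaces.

44.987 135.006 135.007

wrist centre = target − a_3·(cos φ, sin φ) = (-0.8782, 2.1212)
cos θ_2 = (5.2708−3²−3²)/(2·3·3) = -0.7072; θ_2 = 135.0057° (elbow-up)
β = atan2(2.1212,-0.8782) = 112.4903°; ψ = atan2(2.1211,0.8785) = 67.5029°
θ_1 = β − ψ = 44.9874°
θ_3 = φ − θ_1 − θ_2 = 135.0069° (wrapped to (-180°,180°])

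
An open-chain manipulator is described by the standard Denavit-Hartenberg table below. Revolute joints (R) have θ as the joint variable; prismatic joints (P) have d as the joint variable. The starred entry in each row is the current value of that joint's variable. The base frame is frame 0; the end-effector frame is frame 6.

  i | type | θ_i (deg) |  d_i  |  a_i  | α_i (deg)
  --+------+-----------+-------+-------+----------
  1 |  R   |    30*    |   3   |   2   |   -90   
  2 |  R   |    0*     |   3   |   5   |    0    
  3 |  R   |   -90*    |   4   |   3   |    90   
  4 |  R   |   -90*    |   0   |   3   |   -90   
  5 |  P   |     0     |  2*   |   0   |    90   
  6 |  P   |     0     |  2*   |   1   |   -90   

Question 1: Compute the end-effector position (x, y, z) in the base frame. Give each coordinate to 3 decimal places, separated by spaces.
2.830 5.098 8.000

after link 1: o_1 = (1.7321, 1.0000, 3.0000)
after link 2: o_2 = (4.5622, 6.0981, 3.0000)
after link 3: o_3 = (2.5622, 9.5622, 6.0000)
after link 4: o_4 = (4.0622, 6.9641, 6.0000)
after link 5: o_5 = (4.0622, 6.9641, 8.0000)
after link 6: o_6 = (2.8301, 5.0981, 8.0000)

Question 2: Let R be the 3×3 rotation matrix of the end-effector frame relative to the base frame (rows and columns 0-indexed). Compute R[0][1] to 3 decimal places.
0.866

End-effector y-axis (col 1 of R) = (0.8660,0.5000,0.0000)
R[0][1] = 0.8660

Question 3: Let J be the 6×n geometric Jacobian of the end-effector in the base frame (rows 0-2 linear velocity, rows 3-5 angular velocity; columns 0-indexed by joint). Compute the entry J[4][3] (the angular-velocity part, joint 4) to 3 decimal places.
-0.500

axis z_3 = (-0.8660,-0.5000,0.0000); lever o_n−o_3 = (0.2679,-4.4641,2.0000)
cross product → J_v[:, 3] = (-1.0000,1.7321,4.0000)
J_ω[:, 3] = z_3
entry J[4][3] = -0.5000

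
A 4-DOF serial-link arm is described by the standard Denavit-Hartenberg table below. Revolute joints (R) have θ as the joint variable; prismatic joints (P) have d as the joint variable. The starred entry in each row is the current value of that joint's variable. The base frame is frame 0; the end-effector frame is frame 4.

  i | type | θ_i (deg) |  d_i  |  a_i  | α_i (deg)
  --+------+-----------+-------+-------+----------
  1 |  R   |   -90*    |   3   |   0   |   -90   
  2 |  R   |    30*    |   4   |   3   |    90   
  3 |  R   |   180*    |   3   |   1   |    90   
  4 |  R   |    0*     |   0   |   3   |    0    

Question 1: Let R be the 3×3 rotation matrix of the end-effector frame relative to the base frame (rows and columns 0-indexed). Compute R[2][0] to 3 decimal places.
End-effector x-axis (col 0 of R) = (0.0000,0.8660,0.5000)
R[2][0] = 0.5000

0.500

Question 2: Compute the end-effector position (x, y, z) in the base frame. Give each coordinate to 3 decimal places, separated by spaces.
after link 1: o_1 = (0.0000, 0.0000, 3.0000)
after link 2: o_2 = (4.0000, -2.5981, 1.5000)
after link 3: o_3 = (4.0000, -3.2321, 4.5981)
after link 4: o_4 = (4.0000, -0.6340, 6.0981)

4.000 -0.634 6.098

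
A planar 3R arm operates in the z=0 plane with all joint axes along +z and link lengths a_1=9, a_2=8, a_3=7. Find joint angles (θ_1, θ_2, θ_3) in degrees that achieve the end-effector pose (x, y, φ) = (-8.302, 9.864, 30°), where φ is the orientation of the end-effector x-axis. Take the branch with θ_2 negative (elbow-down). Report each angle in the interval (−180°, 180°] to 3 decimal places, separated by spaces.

177.207 -44.996 -102.211

wrist centre = target − a_3·(cos φ, sin φ) = (-14.3642, 6.3640)
cos θ_2 = (246.8301−9²−8²)/(2·9·8) = 0.7072; θ_2 = -44.9962° (elbow-down)
β = atan2(6.3640,-14.3642) = 156.1044°; ψ = atan2(-5.6565,14.6572) = -21.1025°
θ_1 = β − ψ = 177.2069°
θ_3 = φ − θ_1 − θ_2 = -102.2107° (wrapped to (-180°,180°])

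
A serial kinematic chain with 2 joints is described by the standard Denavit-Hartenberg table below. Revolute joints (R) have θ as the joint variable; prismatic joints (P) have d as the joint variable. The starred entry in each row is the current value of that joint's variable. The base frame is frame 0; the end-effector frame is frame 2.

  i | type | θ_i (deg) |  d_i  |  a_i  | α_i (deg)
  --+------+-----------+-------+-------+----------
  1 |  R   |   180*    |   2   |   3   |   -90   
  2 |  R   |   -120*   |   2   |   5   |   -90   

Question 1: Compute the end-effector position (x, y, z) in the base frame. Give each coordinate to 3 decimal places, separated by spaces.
after link 1: o_1 = (-3.0000, 0.0000, 2.0000)
after link 2: o_2 = (-0.5000, -2.0000, 6.3301)

-0.500 -2.000 6.330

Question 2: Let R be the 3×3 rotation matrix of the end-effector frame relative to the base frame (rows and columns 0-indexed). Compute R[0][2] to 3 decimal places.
End-effector z-axis (col 2 of R) = (-0.8660,0.0000,0.5000)
R[0][2] = -0.8660

-0.866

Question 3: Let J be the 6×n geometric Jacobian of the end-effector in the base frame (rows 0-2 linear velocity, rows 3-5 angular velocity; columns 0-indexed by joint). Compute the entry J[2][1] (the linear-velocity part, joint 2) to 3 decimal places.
2.500

axis z_1 = (-0.0000,-1.0000,0.0000); lever o_n−o_1 = (2.5000,-2.0000,4.3301)
cross product → J_v[:, 1] = (-4.3301,0.0000,2.5000)
J_ω[:, 1] = z_1
entry J[2][1] = 2.5000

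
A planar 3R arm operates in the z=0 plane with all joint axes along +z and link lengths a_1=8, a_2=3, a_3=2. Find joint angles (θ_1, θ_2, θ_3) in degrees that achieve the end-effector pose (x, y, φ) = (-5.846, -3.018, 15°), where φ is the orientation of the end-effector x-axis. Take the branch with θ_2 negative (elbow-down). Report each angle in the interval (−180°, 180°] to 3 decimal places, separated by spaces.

-134.998 -90.005 -119.997

wrist centre = target − a_3·(cos φ, sin φ) = (-7.7779, -3.5356)
cos θ_2 = (72.9957−8²−3²)/(2·8·3) = -0.0001; θ_2 = -90.0051° (elbow-down)
β = atan2(-3.5356,-7.7779) = -155.5545°; ψ = atan2(-3.0000,7.9997) = -20.5567°
θ_1 = β − ψ = -134.9978°
θ_3 = φ − θ_1 − θ_2 = -119.9970° (wrapped to (-180°,180°])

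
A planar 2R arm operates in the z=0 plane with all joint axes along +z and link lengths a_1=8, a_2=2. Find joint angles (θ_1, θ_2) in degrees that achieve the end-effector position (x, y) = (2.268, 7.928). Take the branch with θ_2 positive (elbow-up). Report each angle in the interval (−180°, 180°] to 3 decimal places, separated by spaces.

59.999 90.005

cos θ_2 = (67.9970−8²−2²)/(2·8·2) = -0.0001; θ_2 = 90.0054° (elbow-up)
β = atan2(7.9280,2.2680) = 74.0355°; ψ = atan2(2.0000,7.9998) = 14.0366°
θ_1 = β − ψ = 59.9990°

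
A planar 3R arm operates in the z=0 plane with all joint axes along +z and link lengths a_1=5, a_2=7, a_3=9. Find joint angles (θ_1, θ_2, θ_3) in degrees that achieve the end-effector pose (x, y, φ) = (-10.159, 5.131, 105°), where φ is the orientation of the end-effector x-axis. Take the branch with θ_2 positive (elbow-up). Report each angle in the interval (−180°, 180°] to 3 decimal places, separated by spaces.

149.999 90.005 -135.004

wrist centre = target − a_3·(cos φ, sin φ) = (-7.8296, -3.5623)
cos θ_2 = (73.9933−5²−7²)/(2·5·7) = -0.0001; θ_2 = 90.0055° (elbow-up)
β = atan2(-3.5623,-7.8296) = -155.5354°; ψ = atan2(7.0000,4.9993) = 54.4660°
θ_1 = β − ψ = -210.0013°
θ_3 = φ − θ_1 − θ_2 = -135.0042° (wrapped to (-180°,180°])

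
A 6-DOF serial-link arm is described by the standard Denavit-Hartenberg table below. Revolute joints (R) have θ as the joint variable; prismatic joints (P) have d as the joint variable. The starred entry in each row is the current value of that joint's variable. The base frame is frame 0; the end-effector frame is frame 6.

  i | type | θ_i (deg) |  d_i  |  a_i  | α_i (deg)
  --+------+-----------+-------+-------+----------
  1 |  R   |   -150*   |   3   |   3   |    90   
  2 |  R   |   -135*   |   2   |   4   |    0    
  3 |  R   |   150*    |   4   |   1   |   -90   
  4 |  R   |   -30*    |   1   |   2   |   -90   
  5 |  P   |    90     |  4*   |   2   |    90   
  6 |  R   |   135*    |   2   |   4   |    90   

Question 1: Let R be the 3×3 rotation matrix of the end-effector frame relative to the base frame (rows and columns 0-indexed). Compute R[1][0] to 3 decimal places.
-0.610

End-effector x-axis (col 0 of R) = (0.1689,-0.6096,0.7745)
R[1][0] = -0.6096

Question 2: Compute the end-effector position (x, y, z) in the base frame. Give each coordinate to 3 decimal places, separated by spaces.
-7.372 -1.847 3.977

after link 1: o_1 = (-2.5981, -1.5000, 3.0000)
after link 2: o_2 = (-1.1486, 1.6463, 0.1716)
after link 3: o_3 = (-3.9851, 4.6274, 0.4304)
after link 4: o_4 = (-5.7098, 4.7863, 1.8446)
after link 5: o_5 = (-6.0991, 0.5616, 0.4304)
after link 6: o_6 = (-7.3723, -1.8472, 3.9768)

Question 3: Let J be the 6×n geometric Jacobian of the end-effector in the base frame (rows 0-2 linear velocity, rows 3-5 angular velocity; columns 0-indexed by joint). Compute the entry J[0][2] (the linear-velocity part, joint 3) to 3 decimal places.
axis z_2 = (-0.5000,0.8660,0.0000); lever o_n−o_2 = (-6.2237,-3.4935,3.8052)
cross product → J_v[:, 2] = (3.2954,1.9026,7.1366)
J_ω[:, 2] = z_2
entry J[0][2] = 3.2954

3.295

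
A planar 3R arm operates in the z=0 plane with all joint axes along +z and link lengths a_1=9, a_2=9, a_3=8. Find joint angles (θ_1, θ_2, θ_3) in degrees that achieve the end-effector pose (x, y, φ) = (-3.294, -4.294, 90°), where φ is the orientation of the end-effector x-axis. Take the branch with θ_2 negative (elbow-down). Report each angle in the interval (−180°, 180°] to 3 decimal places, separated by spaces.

-59.998 -90.003 -119.999

wrist centre = target − a_3·(cos φ, sin φ) = (-3.2940, -12.2940)
cos θ_2 = (161.9929−9²−9²)/(2·9·9) = -0.0000; θ_2 = -90.0025° (elbow-down)
β = atan2(-12.2940,-3.2940) = -104.9993°; ψ = atan2(-9.0000,8.9996) = -45.0013°
θ_1 = β − ψ = -59.9980°
θ_3 = φ − θ_1 − θ_2 = -119.9995° (wrapped to (-180°,180°])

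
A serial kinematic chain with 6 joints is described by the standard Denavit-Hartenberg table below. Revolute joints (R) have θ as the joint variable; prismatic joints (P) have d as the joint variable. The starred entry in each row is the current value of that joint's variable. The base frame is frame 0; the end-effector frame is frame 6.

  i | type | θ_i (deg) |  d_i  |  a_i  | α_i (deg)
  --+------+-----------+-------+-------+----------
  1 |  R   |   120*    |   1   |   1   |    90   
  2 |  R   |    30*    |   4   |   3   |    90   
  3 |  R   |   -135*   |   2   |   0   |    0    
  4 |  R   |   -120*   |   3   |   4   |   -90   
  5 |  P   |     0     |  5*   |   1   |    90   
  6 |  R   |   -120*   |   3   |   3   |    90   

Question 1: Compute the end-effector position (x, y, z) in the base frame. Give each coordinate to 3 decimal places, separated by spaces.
after link 1: o_1 = (-0.5000, 0.8660, 1.0000)
after link 2: o_2 = (1.6651, 5.1160, 2.5000)
after link 3: o_3 = (1.1651, 5.9821, 0.7679)
after link 4: o_4 = (4.2094, 8.4365, -2.3478)
after link 5: o_5 = (6.1286, 4.4561, -4.8920)
after link 6: o_6 = (3.4514, 7.5402, -6.0412)

3.451 7.540 -6.041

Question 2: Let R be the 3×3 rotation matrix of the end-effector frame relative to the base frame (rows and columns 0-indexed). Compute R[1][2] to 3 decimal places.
End-effector z-axis (col 2 of R) = (-0.7244,-0.6771,-0.1294)
R[1][2] = -0.6771

-0.677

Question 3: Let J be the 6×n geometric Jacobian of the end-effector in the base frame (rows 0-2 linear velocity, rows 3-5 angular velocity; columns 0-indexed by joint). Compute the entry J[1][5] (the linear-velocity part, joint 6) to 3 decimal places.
2.031

axis z_5 = (-0.2500,0.4330,-0.8660); lever o_n−o_5 = (-2.6772,3.0841,-1.1492)
cross product → J_v[:, 5] = (2.1733,2.0312,0.3882)
J_ω[:, 5] = z_5
entry J[1][5] = 2.0312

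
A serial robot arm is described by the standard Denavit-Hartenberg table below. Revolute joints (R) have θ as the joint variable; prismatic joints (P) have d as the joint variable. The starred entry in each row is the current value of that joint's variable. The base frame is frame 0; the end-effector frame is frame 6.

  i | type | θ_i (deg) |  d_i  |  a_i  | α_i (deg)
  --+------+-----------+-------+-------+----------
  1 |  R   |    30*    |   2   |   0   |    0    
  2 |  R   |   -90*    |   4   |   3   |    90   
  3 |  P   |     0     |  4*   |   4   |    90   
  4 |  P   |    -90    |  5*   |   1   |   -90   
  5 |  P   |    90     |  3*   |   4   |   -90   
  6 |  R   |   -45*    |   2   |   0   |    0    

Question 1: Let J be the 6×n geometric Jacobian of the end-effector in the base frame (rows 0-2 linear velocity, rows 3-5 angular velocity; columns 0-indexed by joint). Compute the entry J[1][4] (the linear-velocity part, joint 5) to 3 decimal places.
prismatic axis z_4 = (0.5000,-0.8660,-0.0000)
J_v[:, 4] = z_4; J_ω[:, 4] = (0,0,0)
entry J[1][4] = -0.8660

-0.866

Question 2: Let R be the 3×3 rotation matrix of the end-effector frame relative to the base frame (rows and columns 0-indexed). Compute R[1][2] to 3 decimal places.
End-effector z-axis (col 2 of R) = (-0.8660,-0.5000,0.0000)
R[1][2] = -0.5000

-0.500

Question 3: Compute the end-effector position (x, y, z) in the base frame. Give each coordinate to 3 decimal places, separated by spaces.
after link 1: o_1 = (0.0000, 0.0000, 2.0000)
after link 2: o_2 = (1.5000, -2.5981, 6.0000)
after link 3: o_3 = (0.0359, -8.0622, 6.0000)
after link 4: o_4 = (0.9019, -7.5622, 1.0000)
after link 5: o_5 = (2.4019, -10.1603, 5.0000)
after link 6: o_6 = (0.6699, -11.1603, 5.0000)

0.670 -11.160 5.000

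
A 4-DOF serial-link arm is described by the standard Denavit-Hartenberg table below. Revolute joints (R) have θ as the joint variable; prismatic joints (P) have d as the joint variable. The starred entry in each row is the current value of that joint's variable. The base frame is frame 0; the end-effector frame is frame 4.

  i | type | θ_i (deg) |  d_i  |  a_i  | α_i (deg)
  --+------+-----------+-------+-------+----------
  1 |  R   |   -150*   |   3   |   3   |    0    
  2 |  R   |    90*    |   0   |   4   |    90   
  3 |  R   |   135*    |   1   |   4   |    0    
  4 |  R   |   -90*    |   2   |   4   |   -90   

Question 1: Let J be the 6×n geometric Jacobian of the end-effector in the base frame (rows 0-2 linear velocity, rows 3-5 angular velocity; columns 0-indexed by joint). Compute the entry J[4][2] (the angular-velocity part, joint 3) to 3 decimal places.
-0.500

axis z_2 = (-0.8660,-0.5000,0.0000); lever o_n−o_2 = (-2.5981,-1.5000,5.6569)
cross product → J_v[:, 2] = (-2.8284,4.8990,0.0000)
J_ω[:, 2] = z_2
entry J[4][2] = -0.5000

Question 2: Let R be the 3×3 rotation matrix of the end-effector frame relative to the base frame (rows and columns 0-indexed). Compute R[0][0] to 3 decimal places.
0.354

End-effector x-axis (col 0 of R) = (0.3536,-0.6124,0.7071)
R[0][0] = 0.3536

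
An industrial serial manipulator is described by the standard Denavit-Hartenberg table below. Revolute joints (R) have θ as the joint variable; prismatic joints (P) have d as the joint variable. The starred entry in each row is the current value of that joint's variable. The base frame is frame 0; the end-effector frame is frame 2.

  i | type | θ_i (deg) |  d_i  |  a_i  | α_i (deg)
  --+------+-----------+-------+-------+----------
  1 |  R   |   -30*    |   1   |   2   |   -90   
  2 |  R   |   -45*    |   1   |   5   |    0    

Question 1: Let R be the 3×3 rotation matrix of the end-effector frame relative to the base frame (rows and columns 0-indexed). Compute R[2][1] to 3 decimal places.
-0.707

End-effector y-axis (col 1 of R) = (0.6124,-0.3536,-0.7071)
R[2][1] = -0.7071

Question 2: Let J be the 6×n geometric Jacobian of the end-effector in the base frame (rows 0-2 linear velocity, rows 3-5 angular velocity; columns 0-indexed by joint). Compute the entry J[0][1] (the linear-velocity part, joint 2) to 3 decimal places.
axis z_1 = (0.5000,0.8660,0.0000); lever o_n−o_1 = (3.5619,-0.9017,3.5355)
cross product → J_v[:, 1] = (3.0619,-1.7678,-3.5355)
J_ω[:, 1] = z_1
entry J[0][1] = 3.0619

3.062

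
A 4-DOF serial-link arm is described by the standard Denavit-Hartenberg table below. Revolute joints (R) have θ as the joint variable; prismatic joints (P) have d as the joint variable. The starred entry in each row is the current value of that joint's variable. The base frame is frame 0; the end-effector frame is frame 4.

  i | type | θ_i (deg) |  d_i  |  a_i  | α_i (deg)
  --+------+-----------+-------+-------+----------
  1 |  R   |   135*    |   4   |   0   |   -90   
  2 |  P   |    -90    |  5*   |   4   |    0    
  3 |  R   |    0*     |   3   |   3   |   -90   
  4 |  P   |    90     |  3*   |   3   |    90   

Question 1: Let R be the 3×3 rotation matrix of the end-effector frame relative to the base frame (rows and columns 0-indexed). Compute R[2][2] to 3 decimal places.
End-effector z-axis (col 2 of R) = (-0.0000,0.0000,1.0000)
R[2][2] = 1.0000

1.000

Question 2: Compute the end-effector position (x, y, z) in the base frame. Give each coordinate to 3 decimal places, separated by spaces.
-5.657 -1.414 11.000

after link 1: o_1 = (0.0000, 0.0000, 4.0000)
after link 2: o_2 = (-3.5355, -3.5355, 8.0000)
after link 3: o_3 = (-5.6569, -5.6569, 11.0000)
after link 4: o_4 = (-5.6569, -1.4142, 11.0000)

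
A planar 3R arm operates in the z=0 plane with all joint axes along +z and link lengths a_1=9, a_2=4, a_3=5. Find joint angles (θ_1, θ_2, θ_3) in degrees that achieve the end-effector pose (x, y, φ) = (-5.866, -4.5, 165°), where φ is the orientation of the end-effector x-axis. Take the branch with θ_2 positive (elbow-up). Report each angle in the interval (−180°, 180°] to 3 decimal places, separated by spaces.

-120.004 150.001 135.003

wrist centre = target − a_3·(cos φ, sin φ) = (-1.0364, -5.7941)
cos θ_2 = (34.6456−9²−4²)/(2·9·4) = -0.8660; θ_2 = 150.0009° (elbow-up)
β = atan2(-5.7941,-1.0364) = -100.1411°; ψ = atan2(1.9999,5.5359) = 19.8633°
θ_1 = β − ψ = -120.0044°
θ_3 = φ − θ_1 − θ_2 = 135.0035° (wrapped to (-180°,180°])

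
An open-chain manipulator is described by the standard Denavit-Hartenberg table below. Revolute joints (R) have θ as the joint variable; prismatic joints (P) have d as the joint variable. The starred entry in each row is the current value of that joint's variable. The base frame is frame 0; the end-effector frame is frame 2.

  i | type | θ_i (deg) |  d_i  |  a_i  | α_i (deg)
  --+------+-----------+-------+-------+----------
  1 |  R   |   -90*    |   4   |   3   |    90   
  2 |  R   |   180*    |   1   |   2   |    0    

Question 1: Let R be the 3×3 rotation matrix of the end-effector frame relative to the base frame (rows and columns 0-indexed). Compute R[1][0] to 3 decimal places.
1.000

End-effector x-axis (col 0 of R) = (-0.0000,1.0000,0.0000)
R[1][0] = 1.0000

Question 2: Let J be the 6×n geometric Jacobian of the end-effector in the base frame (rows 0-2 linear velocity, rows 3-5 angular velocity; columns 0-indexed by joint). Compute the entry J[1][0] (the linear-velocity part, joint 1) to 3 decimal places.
-1.000

axis z_0 = ẑ; lever o_n−o_0 = (-1.0000,-1.0000,4.0000)
cross product → J_v[:, 0] = (1.0000,-1.0000,0.0000)
J_ω[:, 0] = z_0
entry J[1][0] = -1.0000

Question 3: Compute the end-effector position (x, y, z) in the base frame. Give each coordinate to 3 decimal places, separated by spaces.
-1.000 -1.000 4.000

after link 1: o_1 = (0.0000, -3.0000, 4.0000)
after link 2: o_2 = (-1.0000, -1.0000, 4.0000)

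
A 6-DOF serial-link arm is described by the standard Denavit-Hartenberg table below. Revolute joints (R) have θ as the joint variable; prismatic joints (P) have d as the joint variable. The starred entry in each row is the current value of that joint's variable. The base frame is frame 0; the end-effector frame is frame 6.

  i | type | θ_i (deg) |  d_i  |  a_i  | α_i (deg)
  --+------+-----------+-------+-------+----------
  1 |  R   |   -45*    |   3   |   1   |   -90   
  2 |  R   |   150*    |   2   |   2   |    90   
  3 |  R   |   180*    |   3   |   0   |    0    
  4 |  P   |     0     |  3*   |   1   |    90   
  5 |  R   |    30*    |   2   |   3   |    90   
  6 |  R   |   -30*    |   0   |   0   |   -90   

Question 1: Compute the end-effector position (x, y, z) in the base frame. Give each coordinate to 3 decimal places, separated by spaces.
7.166 -1.509 -2.696

after link 1: o_1 = (0.7071, -0.7071, 3.0000)
after link 2: o_2 = (0.8966, 1.9319, 2.0000)
after link 3: o_3 = (1.9572, 0.8712, -0.5981)
after link 4: o_4 = (3.6303, -0.8018, -2.6962)
after link 5: o_5 = (7.1658, -1.5089, -2.6962)
after link 6: o_6 = (7.1658, -1.5089, -2.6962)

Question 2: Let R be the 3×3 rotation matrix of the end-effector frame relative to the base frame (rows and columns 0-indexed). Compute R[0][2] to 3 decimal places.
End-effector z-axis (col 2 of R) = (0.9659,0.2588,0.0000)
R[0][2] = 0.9659

0.966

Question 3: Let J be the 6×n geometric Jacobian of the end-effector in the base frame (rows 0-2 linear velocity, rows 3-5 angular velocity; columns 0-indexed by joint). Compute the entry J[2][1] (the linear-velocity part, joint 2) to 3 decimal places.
axis z_1 = (0.7071,0.7071,0.0000); lever o_n−o_1 = (6.4587,-0.8018,-5.6962)
cross product → J_v[:, 1] = (-4.0278,4.0278,-5.1340)
J_ω[:, 1] = z_1
entry J[2][1] = -5.1340

-5.134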